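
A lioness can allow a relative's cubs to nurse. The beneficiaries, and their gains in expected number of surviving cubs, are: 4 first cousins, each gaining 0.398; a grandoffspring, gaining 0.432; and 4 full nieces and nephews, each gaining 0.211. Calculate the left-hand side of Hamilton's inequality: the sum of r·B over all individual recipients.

r to a first cousin = 0.125 (first cousins share one grandparent pair — two paths of length 4: r = 2·(1/2)^4 = 1/8).
r to a grandoffspring = 0.25 (two parent–offspring links: r = (1/2)^2 = 1/4).
r to a full niece or nephew = 0.25 (full aunt/uncle↔niece/nephew: two paths of length 3 through the shared grandparent pair: r = 2·(1/2)^3 = 1/4).
Summing one r·B term per recipient: 4·0.125·0.398 + 1·0.25·0.432 + 4·0.25·0.211 = 0.518.

0.518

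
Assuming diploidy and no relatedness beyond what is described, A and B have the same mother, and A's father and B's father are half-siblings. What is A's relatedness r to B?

0.3125

Wright's path rule: contributions from independent ancestry routes add.
A and B are related in two ways: half-sibs through their shared mother (r = 1/4) and half first cousins through their fathers (r = 1/16).
r = 1/4 + 1/16 = 5/16 = 0.3125.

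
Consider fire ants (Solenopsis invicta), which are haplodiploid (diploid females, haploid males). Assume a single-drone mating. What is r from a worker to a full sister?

Haplodiploid full sisters inherit their father's entire haploid genome identically (contributing 1/2) and on average half of their mother's contribution (1/2 · 1/2 = 1/4); r = 1/2 + 1/4 = 3/4.

0.75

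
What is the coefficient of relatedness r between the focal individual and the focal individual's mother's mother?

Each parent–offspring link contributes a factor of 1/2, and independent paths through distinct common ancestors add.
Two parent–offspring links: r = (1/2)^2 = 1/4.

0.25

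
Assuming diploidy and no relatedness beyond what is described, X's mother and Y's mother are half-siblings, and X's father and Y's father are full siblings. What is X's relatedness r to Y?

With two independent routes of shared ancestry, r is the sum of the two contributions.
X and Y are related in two ways: half first cousins through their mothers (r = 1/16) and first cousins through their fathers (r = 1/8).
r = 1/16 + 1/8 = 3/16 = 0.1875.

0.1875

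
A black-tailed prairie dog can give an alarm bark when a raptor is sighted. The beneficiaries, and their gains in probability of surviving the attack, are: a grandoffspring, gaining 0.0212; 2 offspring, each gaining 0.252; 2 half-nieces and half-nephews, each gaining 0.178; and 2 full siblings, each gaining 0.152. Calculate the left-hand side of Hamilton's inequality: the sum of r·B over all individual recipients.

r to a grandoffspring = 1/4 (two parent–offspring links: r = (1/2)^2 = 1/4).
r to an offspring = 1/2 (one parent–offspring link: r = (1/2)^1 = 1/2).
r to a half-niece or half-nephew = 1/8 (half-aunt/uncle↔niece/nephew: one path of length 3: r = (1/2)^3 = 1/8).
r to a full sibling = 0.5 (full sibs share both parents — two paths of length 2: r = 2·(1/2)^2 = 1/2).
Summing one r·B term per recipient: 1·0.25·0.0212 + 2·0.5·0.252 + 2·0.125·0.178 + 2·0.5·0.152 = 0.4538.

0.4538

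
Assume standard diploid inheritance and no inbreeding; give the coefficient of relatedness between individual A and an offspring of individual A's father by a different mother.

0.25

Each parent–offspring link contributes a factor of 1/2, and independent paths through distinct common ancestors add.
Half-sibs share one parent — one path of length 2: r = (1/2)^2 = 1/4.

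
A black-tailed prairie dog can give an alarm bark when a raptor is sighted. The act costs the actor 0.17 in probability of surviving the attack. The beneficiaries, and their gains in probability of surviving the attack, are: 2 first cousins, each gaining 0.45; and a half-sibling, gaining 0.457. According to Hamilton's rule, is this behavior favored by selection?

Yes

Hamilton's rule: the trait is favored when the sum of r·B over every recipient exceeds the actor's cost C.
r to a first cousin = 1/8 (first cousins share one grandparent pair — two paths of length 4: r = 2·(1/2)^4 = 1/8).
r to a half-sibling = 0.25 (half-sibs share one parent — one path of length 2: r = (1/2)^2 = 1/4).
Summing one r·B term per recipient: 2·0.125·0.45 + 1·0.25·0.457 = 0.22675.
0.22675 > 0.17: the indirect benefit exceeds the cost.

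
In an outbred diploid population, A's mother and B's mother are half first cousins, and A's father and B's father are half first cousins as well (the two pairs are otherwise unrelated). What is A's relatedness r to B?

0.03125

Independent pedigree routes through distinct common ancestors add.
A and B are related in two ways: half second cousins through their mothers (r = 1/64) and half second cousins through their fathers (r = 1/64).
r = 1/64 + 1/64 = 1/32 = 0.03125.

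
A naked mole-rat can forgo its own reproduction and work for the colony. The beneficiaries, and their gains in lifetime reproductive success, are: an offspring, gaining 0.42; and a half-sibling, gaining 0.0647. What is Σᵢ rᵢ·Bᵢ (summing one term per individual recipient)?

r to an offspring = 1/2 (one parent–offspring link: r = (1/2)^1 = 1/2).
r to a half-sibling = 0.25 (half-sibs share one parent — one path of length 2: r = (1/2)^2 = 1/4).
Summing one r·B term per recipient: 1·0.5·0.42 + 1·0.25·0.0647 = 0.226175.

0.226175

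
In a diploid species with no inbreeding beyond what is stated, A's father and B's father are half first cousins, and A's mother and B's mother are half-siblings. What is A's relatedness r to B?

Independent pedigree routes through distinct common ancestors add.
A and B are related in two ways: half second cousins through their fathers (r = 1/64) and half first cousins through their mothers (r = 1/16).
r = 1/64 + 1/16 = 0.078125.

0.078125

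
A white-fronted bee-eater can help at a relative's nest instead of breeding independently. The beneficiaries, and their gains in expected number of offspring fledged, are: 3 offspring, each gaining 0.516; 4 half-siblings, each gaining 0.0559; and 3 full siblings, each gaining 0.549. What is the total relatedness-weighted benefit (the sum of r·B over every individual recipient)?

1.6534

r to an offspring = 1/2 (one parent–offspring link: r = (1/2)^1 = 1/2).
r to a half-sibling = 1/4 (half-sibs share one parent — one path of length 2: r = (1/2)^2 = 1/4).
r to a full sibling = 0.5 (full sibs share both parents — two paths of length 2: r = 2·(1/2)^2 = 1/2).
Summing one r·B term per recipient: 3·0.5·0.516 + 4·0.25·0.0559 + 3·0.5·0.549 = 1.6534.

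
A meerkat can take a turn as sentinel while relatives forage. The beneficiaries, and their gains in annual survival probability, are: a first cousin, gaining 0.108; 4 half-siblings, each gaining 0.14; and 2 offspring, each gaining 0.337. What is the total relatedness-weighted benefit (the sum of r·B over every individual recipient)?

r to a first cousin = 1/8 (first cousins share one grandparent pair — two paths of length 4: r = 2·(1/2)^4 = 1/8).
r to a half-sibling = 1/4 (half-sibs share one parent — one path of length 2: r = (1/2)^2 = 1/4).
r to an offspring = 1/2 (one parent–offspring link: r = (1/2)^1 = 1/2).
Summing one r·B term per recipient: 1·0.125·0.108 + 4·0.25·0.14 + 2·0.5·0.337 = 0.4905.

0.4905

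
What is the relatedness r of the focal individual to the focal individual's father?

Each parent–offspring link contributes a factor of 1/2, and independent paths through distinct common ancestors add.
One parent–offspring link: r = (1/2)^1 = 1/2.

0.5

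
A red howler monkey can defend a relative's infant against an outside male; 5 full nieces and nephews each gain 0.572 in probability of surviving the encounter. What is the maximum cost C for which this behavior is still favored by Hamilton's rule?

0.715

r to a full niece or nephew = 0.25 (full aunt/uncle↔niece/nephew: two paths of length 3 through the shared grandparent pair: r = 2·(1/2)^3 = 1/4).
Hamilton's rule: n·r·B > C, so the trait is favored while C < n·r·B = 5·0.25·0.572 = 0.715.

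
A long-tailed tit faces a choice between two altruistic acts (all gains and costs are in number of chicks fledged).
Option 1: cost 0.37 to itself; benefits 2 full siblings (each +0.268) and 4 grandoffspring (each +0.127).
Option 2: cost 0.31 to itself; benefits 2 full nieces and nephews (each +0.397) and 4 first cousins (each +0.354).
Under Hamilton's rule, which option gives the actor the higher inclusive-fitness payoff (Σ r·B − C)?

Option 2

Option 1: r to a full sibling = 0.5.
Option 1: r to a grandoffspring = 0.25.
Option 1: Σ r·B − C = (2·0.5·0.268 + 4·0.25·0.127) − 0.37 = 0.025.
Option 2: r to a full niece or nephew = 0.25.
Option 2: r to a first cousin = 0.125.
Option 2: Σ r·B − C = (2·0.25·0.397 + 4·0.125·0.354) − 0.31 = 0.0655.
Option 2 has the higher net inclusive-fitness payoff.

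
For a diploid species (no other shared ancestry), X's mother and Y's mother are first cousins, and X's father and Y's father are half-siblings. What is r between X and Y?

0.09375

Relatedness sums over independent paths through distinct common ancestors.
X and Y are related in two ways: second cousins through their mothers (r = 1/32) and half first cousins through their fathers (r = 1/16).
r = 1/32 + 1/16 = 0.09375.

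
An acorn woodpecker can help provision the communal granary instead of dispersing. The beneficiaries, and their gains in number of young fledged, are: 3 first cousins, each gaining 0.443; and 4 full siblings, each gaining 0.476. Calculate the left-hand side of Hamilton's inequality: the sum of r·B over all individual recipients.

r to a first cousin = 1/8 (first cousins share one grandparent pair — two paths of length 4: r = 2·(1/2)^4 = 1/8).
r to a full sibling = 1/2 (full sibs share both parents — two paths of length 2: r = 2·(1/2)^2 = 1/2).
Summing one r·B term per recipient: 3·0.125·0.443 + 4·0.5·0.476 = 1.118125.

1.118125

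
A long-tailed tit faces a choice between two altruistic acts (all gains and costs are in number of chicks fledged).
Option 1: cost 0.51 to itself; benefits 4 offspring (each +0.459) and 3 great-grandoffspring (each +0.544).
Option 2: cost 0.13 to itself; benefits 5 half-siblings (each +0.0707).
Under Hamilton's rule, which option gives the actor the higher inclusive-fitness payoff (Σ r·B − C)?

Option 1: r to an offspring = 0.5.
Option 1: r to a great-grandoffspring = 0.125.
Option 1: Σ r·B − C = (4·0.5·0.459 + 3·0.125·0.544) − 0.51 = 0.612.
Option 2: r to a half-sibling = 0.25.
Option 2: Σ r·B − C = (5·0.25·0.0707) − 0.13 = -0.041625.
Option 1 has the higher net inclusive-fitness payoff.

Option 1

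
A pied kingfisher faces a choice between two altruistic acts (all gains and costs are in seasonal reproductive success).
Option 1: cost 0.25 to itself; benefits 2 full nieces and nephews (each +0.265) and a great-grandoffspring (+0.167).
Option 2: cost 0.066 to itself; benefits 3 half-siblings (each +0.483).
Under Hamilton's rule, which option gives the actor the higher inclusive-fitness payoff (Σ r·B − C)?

Option 2

Option 1: r to a full niece or nephew = 0.25.
Option 1: r to a great-grandoffspring = 0.125.
Option 1: Σ r·B − C = (2·0.25·0.265 + 1·0.125·0.167) − 0.25 = -0.096625.
Option 2: r to a half-sibling = 0.25.
Option 2: Σ r·B − C = (3·0.25·0.483) − 0.066 = 0.29625.
Option 2 has the higher net inclusive-fitness payoff.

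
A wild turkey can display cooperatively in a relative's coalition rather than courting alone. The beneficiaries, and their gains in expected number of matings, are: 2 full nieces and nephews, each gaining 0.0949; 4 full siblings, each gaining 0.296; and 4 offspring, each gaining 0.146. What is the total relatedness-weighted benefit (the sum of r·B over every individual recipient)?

r to a full niece or nephew = 1/4 (full aunt/uncle↔niece/nephew: two paths of length 3 through the shared grandparent pair: r = 2·(1/2)^3 = 1/4).
r to a full sibling = 0.5 (full sibs share both parents — two paths of length 2: r = 2·(1/2)^2 = 1/2).
r to an offspring = 0.5 (one parent–offspring link: r = (1/2)^1 = 1/2).
Summing one r·B term per recipient: 2·0.25·0.0949 + 4·0.5·0.296 + 4·0.5·0.146 = 0.93145.

0.93145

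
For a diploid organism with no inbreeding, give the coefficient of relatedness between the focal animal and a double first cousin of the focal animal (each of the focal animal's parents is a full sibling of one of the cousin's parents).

0.25

Each parent–offspring link contributes a factor of 1/2, and independent paths through distinct common ancestors add.
Double first cousins share both grandparent pairs — four paths of length 4: r = 4·(1/2)^4 = 1/4.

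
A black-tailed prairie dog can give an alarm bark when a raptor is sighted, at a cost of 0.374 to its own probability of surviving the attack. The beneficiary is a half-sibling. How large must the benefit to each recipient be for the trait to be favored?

r to a half-sibling = 1/4 (half-sibs share one parent — one path of length 2: r = (1/2)^2 = 1/4).
Hamilton's rule with n recipients of equal r: n·r·B > C, so B > C/(n·r) = 0.374/(1·0.25) = 1.496.

1.496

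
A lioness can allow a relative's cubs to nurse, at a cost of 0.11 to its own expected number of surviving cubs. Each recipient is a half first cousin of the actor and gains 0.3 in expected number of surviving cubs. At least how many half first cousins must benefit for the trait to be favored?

r to a half first cousin = 0.0625 (half first cousins share one grandparent — one path of length 4: r = (1/2)^4 = 1/16).
Hamilton's rule: n·r·B > C  ⇒  n > C/(r·B) = 0.11/(0.0625·0.3) = 5.867.
The smallest integer exceeding 5.867 is 6.

6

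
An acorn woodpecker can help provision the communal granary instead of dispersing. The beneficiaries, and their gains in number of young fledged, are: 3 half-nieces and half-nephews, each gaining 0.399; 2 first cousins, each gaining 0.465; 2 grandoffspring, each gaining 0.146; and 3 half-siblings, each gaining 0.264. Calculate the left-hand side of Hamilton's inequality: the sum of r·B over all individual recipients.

0.536875

r to a half-niece or half-nephew = 0.125 (half-aunt/uncle↔niece/nephew: one path of length 3: r = (1/2)^3 = 1/8).
r to a first cousin = 1/8 (first cousins share one grandparent pair — two paths of length 4: r = 2·(1/2)^4 = 1/8).
r to a grandoffspring = 1/4 (two parent–offspring links: r = (1/2)^2 = 1/4).
r to a half-sibling = 1/4 (half-sibs share one parent — one path of length 2: r = (1/2)^2 = 1/4).
Summing one r·B term per recipient: 3·0.125·0.399 + 2·0.125·0.465 + 2·0.25·0.146 + 3·0.25·0.264 = 0.536875.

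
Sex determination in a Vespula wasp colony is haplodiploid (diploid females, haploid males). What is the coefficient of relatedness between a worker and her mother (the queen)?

One meiotic link between diploid queen and diploid daughter: r = 1/2.

0.5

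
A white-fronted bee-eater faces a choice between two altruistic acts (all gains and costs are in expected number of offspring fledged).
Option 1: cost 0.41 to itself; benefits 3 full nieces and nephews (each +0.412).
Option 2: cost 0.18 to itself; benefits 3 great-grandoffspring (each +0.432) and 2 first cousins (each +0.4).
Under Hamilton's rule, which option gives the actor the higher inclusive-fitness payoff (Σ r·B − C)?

Option 1: r to a full niece or nephew = 0.25.
Option 1: Σ r·B − C = (3·0.25·0.412) − 0.41 = -0.101.
Option 2: r to a great-grandoffspring = 0.125.
Option 2: r to a first cousin = 0.125.
Option 2: Σ r·B − C = (3·0.125·0.432 + 2·0.125·0.4) − 0.18 = 0.082.
Option 2 has the higher net inclusive-fitness payoff.

Option 2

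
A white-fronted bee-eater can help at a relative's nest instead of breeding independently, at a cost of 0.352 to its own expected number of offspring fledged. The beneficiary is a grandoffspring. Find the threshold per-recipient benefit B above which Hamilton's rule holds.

1.408

r to a grandoffspring = 0.25 (two parent–offspring links: r = (1/2)^2 = 1/4).
Hamilton's rule with n recipients of equal r: n·r·B > C, so B > C/(n·r) = 0.352/(1·0.25) = 1.408.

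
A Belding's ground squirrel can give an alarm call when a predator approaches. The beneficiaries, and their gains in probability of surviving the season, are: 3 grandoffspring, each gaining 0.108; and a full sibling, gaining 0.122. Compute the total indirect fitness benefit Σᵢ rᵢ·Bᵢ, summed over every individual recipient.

0.142

r to a grandoffspring = 0.25 (two parent–offspring links: r = (1/2)^2 = 1/4).
r to a full sibling = 0.5 (full sibs share both parents — two paths of length 2: r = 2·(1/2)^2 = 1/2).
Summing one r·B term per recipient: 3·0.25·0.108 + 1·0.5·0.122 = 0.142.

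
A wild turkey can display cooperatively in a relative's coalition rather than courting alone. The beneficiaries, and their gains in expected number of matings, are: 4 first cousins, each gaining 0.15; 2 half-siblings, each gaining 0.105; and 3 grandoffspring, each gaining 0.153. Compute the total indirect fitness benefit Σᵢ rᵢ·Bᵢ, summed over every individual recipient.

0.24225

r to a first cousin = 1/8 (first cousins share one grandparent pair — two paths of length 4: r = 2·(1/2)^4 = 1/8).
r to a half-sibling = 1/4 (half-sibs share one parent — one path of length 2: r = (1/2)^2 = 1/4).
r to a grandoffspring = 1/4 (two parent–offspring links: r = (1/2)^2 = 1/4).
Summing one r·B term per recipient: 4·0.125·0.15 + 2·0.25·0.105 + 3·0.25·0.153 = 0.24225.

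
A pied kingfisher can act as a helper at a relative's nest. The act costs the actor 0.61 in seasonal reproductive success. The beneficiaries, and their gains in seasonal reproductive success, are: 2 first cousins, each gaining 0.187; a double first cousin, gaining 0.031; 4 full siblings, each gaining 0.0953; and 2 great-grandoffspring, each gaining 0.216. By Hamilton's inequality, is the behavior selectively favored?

No

Hamilton's rule: the trait is favored when the sum of r·B over every recipient exceeds the actor's cost C.
r to a first cousin = 1/8 (first cousins share one grandparent pair — two paths of length 4: r = 2·(1/2)^4 = 1/8).
r to a double first cousin = 0.25 (double first cousins share both grandparent pairs — four paths of length 4: r = 4·(1/2)^4 = 1/4).
r to a full sibling = 1/2 (full sibs share both parents — two paths of length 2: r = 2·(1/2)^2 = 1/2).
r to a great-grandoffspring = 0.125 (three parent–offspring links: r = (1/2)^3 = 1/8).
Summing one r·B term per recipient: 2·0.125·0.187 + 1·0.25·0.031 + 4·0.5·0.0953 + 2·0.125·0.216 = 0.2991.
0.2991 < 0.61: the indirect benefit is less than the cost.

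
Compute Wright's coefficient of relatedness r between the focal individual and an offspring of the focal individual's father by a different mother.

Each parent–offspring link contributes a factor of 1/2, and independent paths through distinct common ancestors add.
Half-sibs share one parent — one path of length 2: r = (1/2)^2 = 1/4.

0.25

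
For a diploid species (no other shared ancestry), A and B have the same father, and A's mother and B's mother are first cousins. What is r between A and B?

Relatedness sums over independent paths through distinct common ancestors.
A and B are related in two ways: half-sibs through their shared father (r = 1/4) and second cousins through their mothers (r = 1/32).
r = 1/4 + 1/32 = 9/32 = 0.28125.

0.28125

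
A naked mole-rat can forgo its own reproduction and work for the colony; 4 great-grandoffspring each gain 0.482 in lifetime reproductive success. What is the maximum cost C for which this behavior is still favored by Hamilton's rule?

0.241

r to a great-grandoffspring = 1/8 (three parent–offspring links: r = (1/2)^3 = 1/8).
Hamilton's rule: n·r·B > C, so the trait is favored while C < n·r·B = 4·0.125·0.482 = 0.241.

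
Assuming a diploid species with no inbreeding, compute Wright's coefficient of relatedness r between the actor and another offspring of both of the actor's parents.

0.5

Each parent–offspring link contributes a factor of 1/2, and independent paths through distinct common ancestors add.
Full sibs share both parents — two paths of length 2: r = 2·(1/2)^2 = 1/2.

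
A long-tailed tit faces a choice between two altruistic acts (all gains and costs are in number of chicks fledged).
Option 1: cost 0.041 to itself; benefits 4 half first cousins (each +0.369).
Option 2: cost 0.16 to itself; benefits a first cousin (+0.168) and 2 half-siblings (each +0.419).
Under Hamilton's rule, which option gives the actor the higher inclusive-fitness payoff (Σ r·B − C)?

Option 2

Option 1: r to a half first cousin = 0.0625.
Option 1: Σ r·B − C = (4·0.0625·0.369) − 0.041 = 0.05125.
Option 2: r to a first cousin = 0.125.
Option 2: r to a half-sibling = 0.25.
Option 2: Σ r·B − C = (1·0.125·0.168 + 2·0.25·0.419) − 0.16 = 0.0705.
Option 2 has the higher net inclusive-fitness payoff.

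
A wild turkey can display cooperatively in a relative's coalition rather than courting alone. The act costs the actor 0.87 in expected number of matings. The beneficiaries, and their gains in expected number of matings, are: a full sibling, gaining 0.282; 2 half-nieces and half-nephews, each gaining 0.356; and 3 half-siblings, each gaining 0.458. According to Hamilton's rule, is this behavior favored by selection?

No

Hamilton's rule: the trait is favored when the sum of r·B over every recipient exceeds the actor's cost C.
r to a full sibling = 0.5 (full sibs share both parents — two paths of length 2: r = 2·(1/2)^2 = 1/2).
r to a half-niece or half-nephew = 0.125 (half-aunt/uncle↔niece/nephew: one path of length 3: r = (1/2)^3 = 1/8).
r to a half-sibling = 1/4 (half-sibs share one parent — one path of length 2: r = (1/2)^2 = 1/4).
Summing one r·B term per recipient: 1·0.5·0.282 + 2·0.125·0.356 + 3·0.25·0.458 = 0.5735.
0.5735 < 0.87: the indirect benefit is less than the cost.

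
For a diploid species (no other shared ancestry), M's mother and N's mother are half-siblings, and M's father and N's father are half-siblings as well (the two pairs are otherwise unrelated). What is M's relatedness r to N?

Wright's path rule: contributions from independent ancestry routes add.
M and N are related in two ways: half first cousins through their mothers (r = 1/16) and half first cousins through their fathers (r = 1/16).
r = 1/16 + 1/16 = 0.125.

0.125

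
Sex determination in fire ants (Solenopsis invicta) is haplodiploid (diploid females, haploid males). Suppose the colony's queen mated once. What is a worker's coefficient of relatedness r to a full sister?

0.75

Haplodiploid full sisters inherit their father's entire haploid genome identically (contributing 1/2) and on average half of their mother's contribution (1/2 · 1/2 = 1/4); r = 1/2 + 1/4 = 3/4.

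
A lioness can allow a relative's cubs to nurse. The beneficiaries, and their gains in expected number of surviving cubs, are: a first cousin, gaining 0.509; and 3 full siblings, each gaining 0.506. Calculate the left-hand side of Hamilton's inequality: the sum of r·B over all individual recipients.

0.822625

r to a first cousin = 1/8 (first cousins share one grandparent pair — two paths of length 4: r = 2·(1/2)^4 = 1/8).
r to a full sibling = 0.5 (full sibs share both parents — two paths of length 2: r = 2·(1/2)^2 = 1/2).
Summing one r·B term per recipient: 1·0.125·0.509 + 3·0.5·0.506 = 0.822625.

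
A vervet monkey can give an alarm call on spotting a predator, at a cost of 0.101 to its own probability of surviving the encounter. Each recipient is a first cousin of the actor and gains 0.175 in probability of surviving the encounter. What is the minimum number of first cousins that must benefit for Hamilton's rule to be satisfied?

5

r to a first cousin = 1/8 (first cousins share one grandparent pair — two paths of length 4: r = 2·(1/2)^4 = 1/8).
Hamilton's rule: n·r·B > C  ⇒  n > C/(r·B) = 0.101/(0.125·0.175) = 4.617.
The smallest integer exceeding 4.617 is 5.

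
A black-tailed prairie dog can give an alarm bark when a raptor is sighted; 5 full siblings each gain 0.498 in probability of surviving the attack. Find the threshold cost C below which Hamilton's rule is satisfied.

r to a full sibling = 1/2 (full sibs share both parents — two paths of length 2: r = 2·(1/2)^2 = 1/2).
Hamilton's rule: n·r·B > C, so the trait is favored while C < n·r·B = 5·0.5·0.498 = 1.245.

1.245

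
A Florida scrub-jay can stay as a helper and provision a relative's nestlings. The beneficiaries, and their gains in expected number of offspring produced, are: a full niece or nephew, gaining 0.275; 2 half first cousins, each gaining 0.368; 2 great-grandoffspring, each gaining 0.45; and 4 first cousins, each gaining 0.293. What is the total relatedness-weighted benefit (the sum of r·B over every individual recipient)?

r to a full niece or nephew = 0.25 (full aunt/uncle↔niece/nephew: two paths of length 3 through the shared grandparent pair: r = 2·(1/2)^3 = 1/4).
r to a half first cousin = 0.0625 (half first cousins share one grandparent — one path of length 4: r = (1/2)^4 = 1/16).
r to a great-grandoffspring = 1/8 (three parent–offspring links: r = (1/2)^3 = 1/8).
r to a first cousin = 0.125 (first cousins share one grandparent pair — two paths of length 4: r = 2·(1/2)^4 = 1/8).
Summing one r·B term per recipient: 1·0.25·0.275 + 2·0.0625·0.368 + 2·0.125·0.45 + 4·0.125·0.293 = 0.37375.

0.37375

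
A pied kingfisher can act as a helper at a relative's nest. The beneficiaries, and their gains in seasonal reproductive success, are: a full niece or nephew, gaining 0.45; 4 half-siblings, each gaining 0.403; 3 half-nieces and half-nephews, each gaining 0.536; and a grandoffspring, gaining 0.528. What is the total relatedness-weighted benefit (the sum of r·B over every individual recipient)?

r to a full niece or nephew = 0.25 (full aunt/uncle↔niece/nephew: two paths of length 3 through the shared grandparent pair: r = 2·(1/2)^3 = 1/4).
r to a half-sibling = 1/4 (half-sibs share one parent — one path of length 2: r = (1/2)^2 = 1/4).
r to a half-niece or half-nephew = 0.125 (half-aunt/uncle↔niece/nephew: one path of length 3: r = (1/2)^3 = 1/8).
r to a grandoffspring = 1/4 (two parent–offspring links: r = (1/2)^2 = 1/4).
Summing one r·B term per recipient: 1·0.25·0.45 + 4·0.25·0.403 + 3·0.125·0.536 + 1·0.25·0.528 = 0.8485.

0.8485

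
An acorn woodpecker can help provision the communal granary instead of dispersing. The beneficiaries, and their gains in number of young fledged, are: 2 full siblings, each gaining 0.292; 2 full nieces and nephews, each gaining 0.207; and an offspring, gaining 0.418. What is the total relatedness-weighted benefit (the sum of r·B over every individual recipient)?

r to a full sibling = 1/2 (full sibs share both parents — two paths of length 2: r = 2·(1/2)^2 = 1/2).
r to a full niece or nephew = 1/4 (full aunt/uncle↔niece/nephew: two paths of length 3 through the shared grandparent pair: r = 2·(1/2)^3 = 1/4).
r to an offspring = 0.5 (one parent–offspring link: r = (1/2)^1 = 1/2).
Summing one r·B term per recipient: 2·0.5·0.292 + 2·0.25·0.207 + 1·0.5·0.418 = 0.6045.

0.6045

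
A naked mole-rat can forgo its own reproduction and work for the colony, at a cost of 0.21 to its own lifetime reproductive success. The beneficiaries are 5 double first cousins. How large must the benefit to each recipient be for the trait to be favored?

0.168

r to a double first cousin = 0.25 (double first cousins share both grandparent pairs — four paths of length 4: r = 4·(1/2)^4 = 1/4).
Hamilton's rule with n recipients of equal r: n·r·B > C, so B > C/(n·r) = 0.21/(5·0.25) = 0.168.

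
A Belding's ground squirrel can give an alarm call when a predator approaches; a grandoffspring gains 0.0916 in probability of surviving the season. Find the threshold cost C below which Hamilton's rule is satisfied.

0.0229

r to a grandoffspring = 0.25 (two parent–offspring links: r = (1/2)^2 = 1/4).
Hamilton's rule: n·r·B > C, so the trait is favored while C < n·r·B = 1·0.25·0.0916 = 0.0229.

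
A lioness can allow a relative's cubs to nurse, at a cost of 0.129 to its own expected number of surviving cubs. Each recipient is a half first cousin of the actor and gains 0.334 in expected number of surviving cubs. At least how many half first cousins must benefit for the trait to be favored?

7

r to a half first cousin = 0.0625 (half first cousins share one grandparent — one path of length 4: r = (1/2)^4 = 1/16).
Hamilton's rule: n·r·B > C  ⇒  n > C/(r·B) = 0.129/(0.0625·0.334) = 6.18.
The smallest integer exceeding 6.18 is 7.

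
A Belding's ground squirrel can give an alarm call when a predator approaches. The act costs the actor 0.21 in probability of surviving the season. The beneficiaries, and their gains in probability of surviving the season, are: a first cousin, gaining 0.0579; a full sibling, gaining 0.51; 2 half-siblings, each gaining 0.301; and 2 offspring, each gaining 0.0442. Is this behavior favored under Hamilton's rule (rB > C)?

Hamilton's rule: the trait is favored when the sum of r·B over every recipient exceeds the actor's cost C.
r to a first cousin = 0.125 (first cousins share one grandparent pair — two paths of length 4: r = 2·(1/2)^4 = 1/8).
r to a full sibling = 1/2 (full sibs share both parents — two paths of length 2: r = 2·(1/2)^2 = 1/2).
r to a half-sibling = 1/4 (half-sibs share one parent — one path of length 2: r = (1/2)^2 = 1/4).
r to an offspring = 1/2 (one parent–offspring link: r = (1/2)^1 = 1/2).
Summing one r·B term per recipient: 1·0.125·0.0579 + 1·0.5·0.51 + 2·0.25·0.301 + 2·0.5·0.0442 = 0.4569375.
0.4569375 > 0.21: the indirect benefit exceeds the cost.

Yes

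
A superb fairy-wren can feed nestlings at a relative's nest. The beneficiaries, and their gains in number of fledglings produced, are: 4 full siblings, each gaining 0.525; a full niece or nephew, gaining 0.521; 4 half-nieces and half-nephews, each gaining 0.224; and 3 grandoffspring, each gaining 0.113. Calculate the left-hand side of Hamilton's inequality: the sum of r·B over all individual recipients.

r to a full sibling = 1/2 (full sibs share both parents — two paths of length 2: r = 2·(1/2)^2 = 1/2).
r to a full niece or nephew = 0.25 (full aunt/uncle↔niece/nephew: two paths of length 3 through the shared grandparent pair: r = 2·(1/2)^3 = 1/4).
r to a half-niece or half-nephew = 1/8 (half-aunt/uncle↔niece/nephew: one path of length 3: r = (1/2)^3 = 1/8).
r to a grandoffspring = 0.25 (two parent–offspring links: r = (1/2)^2 = 1/4).
Summing one r·B term per recipient: 4·0.5·0.525 + 1·0.25·0.521 + 4·0.125·0.224 + 3·0.25·0.113 = 1.377.

1.377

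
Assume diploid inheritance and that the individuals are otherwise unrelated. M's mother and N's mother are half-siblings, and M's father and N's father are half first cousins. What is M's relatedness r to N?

0.078125

Independent pedigree routes through distinct common ancestors add.
M and N are related in two ways: half first cousins through their mothers (r = 1/16) and half second cousins through their fathers (r = 1/64).
r = 1/16 + 1/64 = 5/64 = 0.078125.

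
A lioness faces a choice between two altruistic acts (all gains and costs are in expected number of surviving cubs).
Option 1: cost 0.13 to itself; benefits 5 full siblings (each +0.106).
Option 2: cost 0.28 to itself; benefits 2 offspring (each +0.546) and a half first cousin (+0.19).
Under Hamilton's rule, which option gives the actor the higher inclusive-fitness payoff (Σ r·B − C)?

Option 2

Option 1: r to a full sibling = 0.5.
Option 1: Σ r·B − C = (5·0.5·0.106) − 0.13 = 0.135.
Option 2: r to an offspring = 0.5.
Option 2: r to a half first cousin = 0.0625.
Option 2: Σ r·B − C = (2·0.5·0.546 + 1·0.0625·0.19) − 0.28 = 0.277875.
Option 2 has the higher net inclusive-fitness payoff.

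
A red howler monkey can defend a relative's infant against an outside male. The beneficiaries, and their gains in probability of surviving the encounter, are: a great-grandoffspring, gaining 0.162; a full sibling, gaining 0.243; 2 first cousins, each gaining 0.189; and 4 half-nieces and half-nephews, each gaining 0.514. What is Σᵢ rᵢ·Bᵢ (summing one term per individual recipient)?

r to a great-grandoffspring = 1/8 (three parent–offspring links: r = (1/2)^3 = 1/8).
r to a full sibling = 1/2 (full sibs share both parents — two paths of length 2: r = 2·(1/2)^2 = 1/2).
r to a first cousin = 1/8 (first cousins share one grandparent pair — two paths of length 4: r = 2·(1/2)^4 = 1/8).
r to a half-niece or half-nephew = 1/8 (half-aunt/uncle↔niece/nephew: one path of length 3: r = (1/2)^3 = 1/8).
Summing one r·B term per recipient: 1·0.125·0.162 + 1·0.5·0.243 + 2·0.125·0.189 + 4·0.125·0.514 = 0.446.

0.446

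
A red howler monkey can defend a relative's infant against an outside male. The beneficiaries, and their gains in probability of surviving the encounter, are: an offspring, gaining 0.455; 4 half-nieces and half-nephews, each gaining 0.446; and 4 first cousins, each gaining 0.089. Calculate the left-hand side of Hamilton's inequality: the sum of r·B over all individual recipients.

0.495

r to an offspring = 0.5 (one parent–offspring link: r = (1/2)^1 = 1/2).
r to a half-niece or half-nephew = 1/8 (half-aunt/uncle↔niece/nephew: one path of length 3: r = (1/2)^3 = 1/8).
r to a first cousin = 1/8 (first cousins share one grandparent pair — two paths of length 4: r = 2·(1/2)^4 = 1/8).
Summing one r·B term per recipient: 1·0.5·0.455 + 4·0.125·0.446 + 4·0.125·0.089 = 0.495.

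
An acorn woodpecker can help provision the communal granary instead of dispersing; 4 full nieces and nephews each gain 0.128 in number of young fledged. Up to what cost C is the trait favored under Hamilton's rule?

0.128

r to a full niece or nephew = 0.25 (full aunt/uncle↔niece/nephew: two paths of length 3 through the shared grandparent pair: r = 2·(1/2)^3 = 1/4).
Hamilton's rule: n·r·B > C, so the trait is favored while C < n·r·B = 4·0.25·0.128 = 0.128.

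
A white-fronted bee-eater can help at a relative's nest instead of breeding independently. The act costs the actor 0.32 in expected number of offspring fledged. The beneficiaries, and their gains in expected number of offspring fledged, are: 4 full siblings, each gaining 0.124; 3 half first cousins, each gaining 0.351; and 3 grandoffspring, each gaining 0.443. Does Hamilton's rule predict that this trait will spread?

Yes

Hamilton's rule: the trait is favored when the sum of r·B over every recipient exceeds the actor's cost C.
r to a full sibling = 1/2 (full sibs share both parents — two paths of length 2: r = 2·(1/2)^2 = 1/2).
r to a half first cousin = 1/16 (half first cousins share one grandparent — one path of length 4: r = (1/2)^4 = 1/16).
r to a grandoffspring = 1/4 (two parent–offspring links: r = (1/2)^2 = 1/4).
Summing one r·B term per recipient: 4·0.5·0.124 + 3·0.0625·0.351 + 3·0.25·0.443 = 0.6460625.
0.6460625 > 0.32: the indirect benefit exceeds the cost.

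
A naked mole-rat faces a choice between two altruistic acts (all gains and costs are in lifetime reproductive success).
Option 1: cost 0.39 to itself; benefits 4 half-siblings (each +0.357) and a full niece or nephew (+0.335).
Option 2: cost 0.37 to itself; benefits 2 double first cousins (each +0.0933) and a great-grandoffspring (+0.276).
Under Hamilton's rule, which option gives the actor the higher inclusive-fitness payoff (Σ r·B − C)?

Option 1

Option 1: r to a half-sibling = 0.25.
Option 1: r to a full niece or nephew = 0.25.
Option 1: Σ r·B − C = (4·0.25·0.357 + 1·0.25·0.335) − 0.39 = 0.05075.
Option 2: r to a double first cousin = 0.25.
Option 2: r to a great-grandoffspring = 0.125.
Option 2: Σ r·B − C = (2·0.25·0.0933 + 1·0.125·0.276) − 0.37 = -0.28885.
Option 1 has the higher net inclusive-fitness payoff.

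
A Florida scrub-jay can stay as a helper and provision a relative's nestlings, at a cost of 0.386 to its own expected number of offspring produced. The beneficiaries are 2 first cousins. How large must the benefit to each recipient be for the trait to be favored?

1.544

r to a first cousin = 0.125 (first cousins share one grandparent pair — two paths of length 4: r = 2·(1/2)^4 = 1/8).
Hamilton's rule with n recipients of equal r: n·r·B > C, so B > C/(n·r) = 0.386/(2·0.125) = 1.544.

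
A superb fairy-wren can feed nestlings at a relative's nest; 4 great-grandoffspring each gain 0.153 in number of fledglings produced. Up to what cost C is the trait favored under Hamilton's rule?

r to a great-grandoffspring = 0.125 (three parent–offspring links: r = (1/2)^3 = 1/8).
Hamilton's rule: n·r·B > C, so the trait is favored while C < n·r·B = 4·0.125·0.153 = 0.0765.

0.0765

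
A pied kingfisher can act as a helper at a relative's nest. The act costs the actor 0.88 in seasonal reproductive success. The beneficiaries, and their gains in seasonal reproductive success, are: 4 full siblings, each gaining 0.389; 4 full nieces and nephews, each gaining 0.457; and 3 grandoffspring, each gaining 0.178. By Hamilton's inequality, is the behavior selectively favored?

Yes

Hamilton's rule: the trait is favored when the sum of r·B over every recipient exceeds the actor's cost C.
r to a full sibling = 1/2 (full sibs share both parents — two paths of length 2: r = 2·(1/2)^2 = 1/2).
r to a full niece or nephew = 1/4 (full aunt/uncle↔niece/nephew: two paths of length 3 through the shared grandparent pair: r = 2·(1/2)^3 = 1/4).
r to a grandoffspring = 0.25 (two parent–offspring links: r = (1/2)^2 = 1/4).
Summing one r·B term per recipient: 4·0.5·0.389 + 4·0.25·0.457 + 3·0.25·0.178 = 1.3685.
1.3685 > 0.88: the indirect benefit exceeds the cost.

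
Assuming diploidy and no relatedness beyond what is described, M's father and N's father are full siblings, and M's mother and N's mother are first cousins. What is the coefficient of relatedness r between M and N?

Wright's path rule: contributions from independent ancestry routes add.
M and N are related in two ways: first cousins through their fathers (r = 1/8) and second cousins through their mothers (r = 1/32).
r = 1/8 + 1/32 = 5/32 = 0.15625.

0.15625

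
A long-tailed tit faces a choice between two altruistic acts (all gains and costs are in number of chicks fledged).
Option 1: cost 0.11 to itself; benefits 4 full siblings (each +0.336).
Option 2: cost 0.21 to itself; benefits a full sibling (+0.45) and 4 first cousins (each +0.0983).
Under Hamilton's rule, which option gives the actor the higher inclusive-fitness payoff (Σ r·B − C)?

Option 1

Option 1: r to a full sibling = 0.5.
Option 1: Σ r·B − C = (4·0.5·0.336) − 0.11 = 0.562.
Option 2: r to a full sibling = 0.5.
Option 2: r to a first cousin = 0.125.
Option 2: Σ r·B − C = (1·0.5·0.45 + 4·0.125·0.0983) − 0.21 = 0.06415.
Option 1 has the higher net inclusive-fitness payoff.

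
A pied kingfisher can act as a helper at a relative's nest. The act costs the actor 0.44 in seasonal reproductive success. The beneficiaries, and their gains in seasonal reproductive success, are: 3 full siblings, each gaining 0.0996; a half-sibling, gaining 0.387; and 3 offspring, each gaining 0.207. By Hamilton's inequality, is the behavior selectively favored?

Yes

Hamilton's rule: the trait is favored when the sum of r·B over every recipient exceeds the actor's cost C.
r to a full sibling = 1/2 (full sibs share both parents — two paths of length 2: r = 2·(1/2)^2 = 1/2).
r to a half-sibling = 0.25 (half-sibs share one parent — one path of length 2: r = (1/2)^2 = 1/4).
r to an offspring = 0.5 (one parent–offspring link: r = (1/2)^1 = 1/2).
Summing one r·B term per recipient: 3·0.5·0.0996 + 1·0.25·0.387 + 3·0.5·0.207 = 0.55665.
0.55665 > 0.44: the indirect benefit exceeds the cost.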